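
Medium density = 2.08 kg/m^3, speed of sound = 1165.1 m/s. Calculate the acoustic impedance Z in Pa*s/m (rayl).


Given values:
  rho = 2.08 kg/m^3
  c = 1165.1 m/s
Formula: Z = rho * c
Z = 2.08 * 1165.1
Z = 2423.41

2423.41 rayl


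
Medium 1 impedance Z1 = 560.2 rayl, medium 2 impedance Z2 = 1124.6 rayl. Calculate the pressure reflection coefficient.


Given values:
  Z1 = 560.2 rayl, Z2 = 1124.6 rayl
Formula: R = (Z2 - Z1) / (Z2 + Z1)
Numerator: Z2 - Z1 = 1124.6 - 560.2 = 564.4
Denominator: Z2 + Z1 = 1124.6 + 560.2 = 1684.8
R = 564.4 / 1684.8 = 0.335

0.335


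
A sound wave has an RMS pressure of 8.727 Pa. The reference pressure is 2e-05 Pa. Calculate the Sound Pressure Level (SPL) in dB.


Given values:
  p = 8.727 Pa
  p_ref = 2e-05 Pa
Formula: SPL = 20 * log10(p / p_ref)
Compute ratio: p / p_ref = 8.727 / 2e-05 = 436350
Compute log10: log10(436350) = 5.639835
Multiply: SPL = 20 * 5.639835 = 112.8

112.8 dB


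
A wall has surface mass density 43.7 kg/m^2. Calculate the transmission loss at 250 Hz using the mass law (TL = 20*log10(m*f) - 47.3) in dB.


Given values:
  m = 43.7 kg/m^2, f = 250 Hz
Formula: TL = 20 * log10(m * f) - 47.3
Compute m * f = 43.7 * 250 = 10925.0
Compute log10(10925.0) = 4.038421
Compute 20 * 4.038421 = 80.7684
TL = 80.7684 - 47.3 = 33.47

33.47 dB


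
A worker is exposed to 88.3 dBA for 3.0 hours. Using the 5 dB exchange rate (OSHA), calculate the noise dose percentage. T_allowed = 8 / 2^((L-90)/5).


Given values:
  L = 88.3 dBA, T = 3.0 hours
Formula: T_allowed = 8 / 2^((L - 90) / 5)
Compute exponent: (88.3 - 90) / 5 = -0.34
Compute 2^(-0.34) = 0.790041
T_allowed = 8 / 0.790041 = 10.126057 hours
Dose = (T / T_allowed) * 100
Dose = (3.0 / 10.126057) * 100 = 29.63

29.63 %


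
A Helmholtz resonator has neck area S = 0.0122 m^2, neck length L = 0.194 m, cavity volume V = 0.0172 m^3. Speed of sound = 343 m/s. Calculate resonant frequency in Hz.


Given values:
  S = 0.0122 m^2, L = 0.194 m, V = 0.0172 m^3, c = 343 m/s
Formula: f = (c / (2*pi)) * sqrt(S / (V * L))
Compute V * L = 0.0172 * 0.194 = 0.0033368
Compute S / (V * L) = 0.0122 / 0.0033368 = 3.6562
Compute sqrt(3.6562) = 1.912119
Compute c / (2*pi) = 343 / 6.283185 = 54.590148
f = 54.590148 * 1.912119 = 104.38

104.38 Hz


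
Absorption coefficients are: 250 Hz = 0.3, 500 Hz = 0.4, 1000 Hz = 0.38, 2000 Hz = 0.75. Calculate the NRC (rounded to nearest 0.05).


Given values:
  a_250 = 0.3, a_500 = 0.4
  a_1000 = 0.38, a_2000 = 0.75
Formula: NRC = (a250 + a500 + a1000 + a2000) / 4
Sum = 0.3 + 0.4 + 0.38 + 0.75 = 1.83
NRC = 1.83 / 4 = 0.4575
Rounded to nearest 0.05: 0.45

0.45


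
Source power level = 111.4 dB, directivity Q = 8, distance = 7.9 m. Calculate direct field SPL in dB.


Given values:
  Lw = 111.4 dB, Q = 8, r = 7.9 m
Formula: SPL = Lw + 10 * log10(Q / (4 * pi * r^2))
Compute 4 * pi * r^2 = 4 * pi * 7.9^2 = 784.2672
Compute Q / denom = 8 / 784.2672 = 0.01020061
Compute 10 * log10(0.01020061) = -19.9137
SPL = 111.4 + (-19.9137) = 91.49

91.49 dB


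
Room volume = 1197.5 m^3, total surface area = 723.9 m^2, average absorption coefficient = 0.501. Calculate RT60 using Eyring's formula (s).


Given values:
  V = 1197.5 m^3, S = 723.9 m^2, alpha = 0.501
Formula: RT60 = 0.161 * V / (-S * ln(1 - alpha))
Compute ln(1 - 0.501) = ln(0.499) = -0.695149
Denominator: -723.9 * -0.695149 = 503.2184
Numerator: 0.161 * 1197.5 = 192.7975
RT60 = 192.7975 / 503.2184 = 0.383

0.383 s


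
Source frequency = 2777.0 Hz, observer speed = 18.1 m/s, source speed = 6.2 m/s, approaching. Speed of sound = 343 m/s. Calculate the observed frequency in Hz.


Given values:
  f_s = 2777.0 Hz, v_o = 18.1 m/s, v_s = 6.2 m/s
  Direction: approaching
Formula: f_o = f_s * (c + v_o) / (c - v_s)
Numerator: c + v_o = 343 + 18.1 = 361.1
Denominator: c - v_s = 343 - 6.2 = 336.8
f_o = 2777.0 * 361.1 / 336.8 = 2977.36

2977.36 Hz


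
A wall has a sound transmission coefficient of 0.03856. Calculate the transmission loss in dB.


Given values:
  tau = 0.03856
Formula: TL = 10 * log10(1 / tau)
Compute 1 / tau = 1 / 0.03856 = 25.9336
Compute log10(25.9336) = 1.413863
TL = 10 * 1.413863 = 14.14

14.14 dB


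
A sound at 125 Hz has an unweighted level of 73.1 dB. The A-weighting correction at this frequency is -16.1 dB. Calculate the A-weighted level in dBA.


Given values:
  SPL = 73.1 dB
  A-weighting at 125 Hz = -16.1 dB
Formula: L_A = SPL + A_weight
L_A = 73.1 + (-16.1)
L_A = 57.0

57.0 dBA


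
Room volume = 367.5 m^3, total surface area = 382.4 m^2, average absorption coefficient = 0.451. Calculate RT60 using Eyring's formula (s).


Given values:
  V = 367.5 m^3, S = 382.4 m^2, alpha = 0.451
Formula: RT60 = 0.161 * V / (-S * ln(1 - alpha))
Compute ln(1 - 0.451) = ln(0.549) = -0.599657
Denominator: -382.4 * -0.599657 = 229.3088
Numerator: 0.161 * 367.5 = 59.1675
RT60 = 59.1675 / 229.3088 = 0.258

0.258 s


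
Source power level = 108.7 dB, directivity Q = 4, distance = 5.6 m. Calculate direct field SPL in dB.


Given values:
  Lw = 108.7 dB, Q = 4, r = 5.6 m
Formula: SPL = Lw + 10 * log10(Q / (4 * pi * r^2))
Compute 4 * pi * r^2 = 4 * pi * 5.6^2 = 394.0814
Compute Q / denom = 4 / 394.0814 = 0.01015019
Compute 10 * log10(0.01015019) = -19.9353
SPL = 108.7 + (-19.9353) = 88.76

88.76 dB


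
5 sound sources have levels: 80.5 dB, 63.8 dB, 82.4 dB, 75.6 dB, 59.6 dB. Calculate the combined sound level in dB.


Formula: L_total = 10 * log10( sum(10^(Li/10)) )
  Source 1: 10^(80.5/10) = 112201845.4302
  Source 2: 10^(63.8/10) = 2398832.919
  Source 3: 10^(82.4/10) = 173780082.8749
  Source 4: 10^(75.6/10) = 36307805.477
  Source 5: 10^(59.6/10) = 912010.8394
Sum of linear values = 325600577.5405
L_total = 10 * log10(325600577.5405) = 85.13

85.13 dB


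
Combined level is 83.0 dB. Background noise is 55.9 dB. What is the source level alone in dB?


Given values:
  L_total = 83.0 dB, L_bg = 55.9 dB
Formula: L_source = 10 * log10(10^(L_total/10) - 10^(L_bg/10))
Convert to linear:
  10^(83.0/10) = 199526231.4969
  10^(55.9/10) = 389045.145
Difference: 199526231.4969 - 389045.145 = 199137186.3519
L_source = 10 * log10(199137186.3519) = 82.99

82.99 dB


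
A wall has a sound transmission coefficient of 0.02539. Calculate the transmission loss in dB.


Given values:
  tau = 0.02539
Formula: TL = 10 * log10(1 / tau)
Compute 1 / tau = 1 / 0.02539 = 39.3856
Compute log10(39.3856) = 1.595337
TL = 10 * 1.595337 = 15.95

15.95 dB


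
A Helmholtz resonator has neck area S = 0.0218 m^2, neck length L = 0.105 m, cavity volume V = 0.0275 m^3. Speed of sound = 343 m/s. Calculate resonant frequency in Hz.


Given values:
  S = 0.0218 m^2, L = 0.105 m, V = 0.0275 m^3, c = 343 m/s
Formula: f = (c / (2*pi)) * sqrt(S / (V * L))
Compute V * L = 0.0275 * 0.105 = 0.0028875
Compute S / (V * L) = 0.0218 / 0.0028875 = 7.5498
Compute sqrt(7.5498) = 2.74769
Compute c / (2*pi) = 343 / 6.283185 = 54.590148
f = 54.590148 * 2.74769 = 150.0

150.0 Hz


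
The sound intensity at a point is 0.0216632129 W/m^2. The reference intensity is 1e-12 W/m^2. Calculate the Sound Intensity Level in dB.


Given values:
  I = 0.0216632129 W/m^2
  I_ref = 1e-12 W/m^2
Formula: SIL = 10 * log10(I / I_ref)
Compute ratio: I / I_ref = 21663212900
Compute log10: log10(21663212900) = 10.335723
Multiply: SIL = 10 * 10.335723 = 103.36

103.36 dB


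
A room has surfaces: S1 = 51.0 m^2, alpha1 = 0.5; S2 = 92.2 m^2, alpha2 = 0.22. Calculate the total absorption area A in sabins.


Given surfaces:
  Surface 1: 51.0 * 0.5 = 25.5
  Surface 2: 92.2 * 0.22 = 20.284
Formula: A = sum(Si * alpha_i)
A = 25.5 + 20.284
A = 45.78

45.78 sabins


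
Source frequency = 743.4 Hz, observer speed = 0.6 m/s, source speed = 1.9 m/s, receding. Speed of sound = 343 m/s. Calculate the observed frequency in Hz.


Given values:
  f_s = 743.4 Hz, v_o = 0.6 m/s, v_s = 1.9 m/s
  Direction: receding
Formula: f_o = f_s * (c - v_o) / (c + v_s)
Numerator: c - v_o = 343 - 0.6 = 342.4
Denominator: c + v_s = 343 + 1.9 = 344.9
f_o = 743.4 * 342.4 / 344.9 = 738.01

738.01 Hz


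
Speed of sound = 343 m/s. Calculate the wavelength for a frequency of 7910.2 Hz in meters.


Given values:
  c = 343 m/s, f = 7910.2 Hz
Formula: lambda = c / f
lambda = 343 / 7910.2
lambda = 0.0434

0.0434 m


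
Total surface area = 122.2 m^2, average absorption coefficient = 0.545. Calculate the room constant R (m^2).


Given values:
  S = 122.2 m^2, alpha = 0.545
Formula: R = S * alpha / (1 - alpha)
Numerator: 122.2 * 0.545 = 66.599
Denominator: 1 - 0.545 = 0.455
R = 66.599 / 0.455 = 146.37

146.37 m^2


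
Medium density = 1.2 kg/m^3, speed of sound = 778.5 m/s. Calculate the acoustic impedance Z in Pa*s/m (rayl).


Given values:
  rho = 1.2 kg/m^3
  c = 778.5 m/s
Formula: Z = rho * c
Z = 1.2 * 778.5
Z = 934.2

934.2 rayl


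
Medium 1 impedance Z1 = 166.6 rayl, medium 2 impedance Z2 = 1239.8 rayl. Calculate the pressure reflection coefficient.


Given values:
  Z1 = 166.6 rayl, Z2 = 1239.8 rayl
Formula: R = (Z2 - Z1) / (Z2 + Z1)
Numerator: Z2 - Z1 = 1239.8 - 166.6 = 1073.2
Denominator: Z2 + Z1 = 1239.8 + 166.6 = 1406.4
R = 1073.2 / 1406.4 = 0.7631

0.7631


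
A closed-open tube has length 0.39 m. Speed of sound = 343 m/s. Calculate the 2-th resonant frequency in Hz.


Given values:
  Tube type: closed-open, L = 0.39 m, c = 343 m/s, n = 2
Formula: f_n = (2n - 1) * c / (4 * L)
Compute 2n - 1 = 2*2 - 1 = 3
Compute 4 * L = 4 * 0.39 = 1.56
f = 3 * 343 / 1.56
f = 659.62

659.62 Hz


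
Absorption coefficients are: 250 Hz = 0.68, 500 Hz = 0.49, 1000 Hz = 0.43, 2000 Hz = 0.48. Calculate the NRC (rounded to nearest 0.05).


Given values:
  a_250 = 0.68, a_500 = 0.49
  a_1000 = 0.43, a_2000 = 0.48
Formula: NRC = (a250 + a500 + a1000 + a2000) / 4
Sum = 0.68 + 0.49 + 0.43 + 0.48 = 2.08
NRC = 2.08 / 4 = 0.52
Rounded to nearest 0.05: 0.5

0.5


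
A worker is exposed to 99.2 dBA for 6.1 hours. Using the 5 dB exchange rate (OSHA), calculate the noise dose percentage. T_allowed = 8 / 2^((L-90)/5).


Given values:
  L = 99.2 dBA, T = 6.1 hours
Formula: T_allowed = 8 / 2^((L - 90) / 5)
Compute exponent: (99.2 - 90) / 5 = 1.84
Compute 2^(1.84) = 3.5801
T_allowed = 8 / 3.5801 = 2.234574 hours
Dose = (T / T_allowed) * 100
Dose = (6.1 / 2.234574) * 100 = 272.98

272.98 %


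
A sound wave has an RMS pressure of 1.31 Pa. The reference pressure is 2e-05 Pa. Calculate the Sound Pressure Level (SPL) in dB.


Given values:
  p = 1.31 Pa
  p_ref = 2e-05 Pa
Formula: SPL = 20 * log10(p / p_ref)
Compute ratio: p / p_ref = 1.31 / 2e-05 = 65500
Compute log10: log10(65500) = 4.816241
Multiply: SPL = 20 * 4.816241 = 96.32

96.32 dB


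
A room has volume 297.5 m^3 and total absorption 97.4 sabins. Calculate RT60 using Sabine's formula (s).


Given values:
  V = 297.5 m^3
  A = 97.4 sabins
Formula: RT60 = 0.161 * V / A
Numerator: 0.161 * 297.5 = 47.8975
RT60 = 47.8975 / 97.4 = 0.492

0.492 s


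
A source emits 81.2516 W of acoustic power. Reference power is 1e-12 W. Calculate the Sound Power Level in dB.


Given values:
  W = 81.2516 W
  W_ref = 1e-12 W
Formula: SWL = 10 * log10(W / W_ref)
Compute ratio: W / W_ref = 81251600000000
Compute log10: log10(81251600000000) = 13.909832
Multiply: SWL = 10 * 13.909832 = 139.1

139.1 dB


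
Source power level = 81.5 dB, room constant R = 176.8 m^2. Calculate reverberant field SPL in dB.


Given values:
  Lw = 81.5 dB, R = 176.8 m^2
Formula: SPL = Lw + 10 * log10(4 / R)
Compute 4 / R = 4 / 176.8 = 0.022624
Compute 10 * log10(0.022624) = -16.4543
SPL = 81.5 + (-16.4543) = 65.05

65.05 dB


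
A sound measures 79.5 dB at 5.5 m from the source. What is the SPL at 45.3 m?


Given values:
  SPL1 = 79.5 dB, r1 = 5.5 m, r2 = 45.3 m
Formula: SPL2 = SPL1 - 20 * log10(r2 / r1)
Compute ratio: r2 / r1 = 45.3 / 5.5 = 8.2364
Compute log10: log10(8.2364) = 0.915737
Compute drop: 20 * 0.915737 = 18.3147
SPL2 = 79.5 - 18.3147 = 61.19

61.19 dB


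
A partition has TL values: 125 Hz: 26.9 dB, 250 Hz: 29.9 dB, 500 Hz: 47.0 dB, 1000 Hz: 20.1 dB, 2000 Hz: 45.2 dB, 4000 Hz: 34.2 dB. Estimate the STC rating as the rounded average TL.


Given TL values at each frequency:
  125 Hz: 26.9 dB
  250 Hz: 29.9 dB
  500 Hz: 47.0 dB
  1000 Hz: 20.1 dB
  2000 Hz: 45.2 dB
  4000 Hz: 34.2 dB
Formula: STC ~ round(average of TL values)
Sum = 26.9 + 29.9 + 47.0 + 20.1 + 45.2 + 34.2 = 203.3
Average = 203.3 / 6 = 33.88
Rounded: 34

34


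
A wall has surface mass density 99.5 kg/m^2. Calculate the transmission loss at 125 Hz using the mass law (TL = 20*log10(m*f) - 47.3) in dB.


Given values:
  m = 99.5 kg/m^2, f = 125 Hz
Formula: TL = 20 * log10(m * f) - 47.3
Compute m * f = 99.5 * 125 = 12437.5
Compute log10(12437.5) = 4.094733
Compute 20 * 4.094733 = 81.8947
TL = 81.8947 - 47.3 = 34.59

34.59 dB


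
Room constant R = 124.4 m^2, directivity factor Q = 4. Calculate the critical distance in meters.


Given values:
  R = 124.4 m^2, Q = 4
Formula: d_c = 0.141 * sqrt(Q * R)
Compute Q * R = 4 * 124.4 = 497.6
Compute sqrt(497.6) = 22.3069
d_c = 0.141 * 22.3069 = 3.145

3.145 m


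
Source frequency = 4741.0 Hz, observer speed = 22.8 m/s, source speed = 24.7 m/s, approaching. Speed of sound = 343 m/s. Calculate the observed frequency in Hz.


Given values:
  f_s = 4741.0 Hz, v_o = 22.8 m/s, v_s = 24.7 m/s
  Direction: approaching
Formula: f_o = f_s * (c + v_o) / (c - v_s)
Numerator: c + v_o = 343 + 22.8 = 365.8
Denominator: c - v_s = 343 - 24.7 = 318.3
f_o = 4741.0 * 365.8 / 318.3 = 5448.5

5448.5 Hz


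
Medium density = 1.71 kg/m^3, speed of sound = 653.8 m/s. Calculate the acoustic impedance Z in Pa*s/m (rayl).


Given values:
  rho = 1.71 kg/m^3
  c = 653.8 m/s
Formula: Z = rho * c
Z = 1.71 * 653.8
Z = 1118.0

1118.0 rayl


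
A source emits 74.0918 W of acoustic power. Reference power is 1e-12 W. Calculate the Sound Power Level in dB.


Given values:
  W = 74.0918 W
  W_ref = 1e-12 W
Formula: SWL = 10 * log10(W / W_ref)
Compute ratio: W / W_ref = 74091800000000
Compute log10: log10(74091800000000) = 13.86977
Multiply: SWL = 10 * 13.86977 = 138.7

138.7 dB


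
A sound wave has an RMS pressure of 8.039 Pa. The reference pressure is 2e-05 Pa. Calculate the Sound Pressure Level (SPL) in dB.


Given values:
  p = 8.039 Pa
  p_ref = 2e-05 Pa
Formula: SPL = 20 * log10(p / p_ref)
Compute ratio: p / p_ref = 8.039 / 2e-05 = 401950
Compute log10: log10(401950) = 5.604172
Multiply: SPL = 20 * 5.604172 = 112.08

112.08 dB


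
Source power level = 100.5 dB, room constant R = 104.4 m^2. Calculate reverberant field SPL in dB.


Given values:
  Lw = 100.5 dB, R = 104.4 m^2
Formula: SPL = Lw + 10 * log10(4 / R)
Compute 4 / R = 4 / 104.4 = 0.038314
Compute 10 * log10(0.038314) = -14.1664
SPL = 100.5 + (-14.1664) = 86.33

86.33 dB


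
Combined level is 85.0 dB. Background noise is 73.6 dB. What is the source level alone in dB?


Given values:
  L_total = 85.0 dB, L_bg = 73.6 dB
Formula: L_source = 10 * log10(10^(L_total/10) - 10^(L_bg/10))
Convert to linear:
  10^(85.0/10) = 316227766.0168
  10^(73.6/10) = 22908676.5277
Difference: 316227766.0168 - 22908676.5277 = 293319089.4891
L_source = 10 * log10(293319089.4891) = 84.67

84.67 dB


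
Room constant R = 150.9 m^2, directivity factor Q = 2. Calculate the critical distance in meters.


Given values:
  R = 150.9 m^2, Q = 2
Formula: d_c = 0.141 * sqrt(Q * R)
Compute Q * R = 2 * 150.9 = 301.8
Compute sqrt(301.8) = 17.3724
d_c = 0.141 * 17.3724 = 2.45

2.45 m


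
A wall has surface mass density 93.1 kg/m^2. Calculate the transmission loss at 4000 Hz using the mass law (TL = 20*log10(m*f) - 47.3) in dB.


Given values:
  m = 93.1 kg/m^2, f = 4000 Hz
Formula: TL = 20 * log10(m * f) - 47.3
Compute m * f = 93.1 * 4000 = 372400.0
Compute log10(372400.0) = 5.57101
Compute 20 * 5.57101 = 111.4202
TL = 111.4202 - 47.3 = 64.12

64.12 dB


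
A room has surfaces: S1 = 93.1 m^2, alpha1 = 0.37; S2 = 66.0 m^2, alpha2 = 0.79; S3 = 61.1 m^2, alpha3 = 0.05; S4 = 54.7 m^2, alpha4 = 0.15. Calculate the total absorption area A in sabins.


Given surfaces:
  Surface 1: 93.1 * 0.37 = 34.447
  Surface 2: 66.0 * 0.79 = 52.14
  Surface 3: 61.1 * 0.05 = 3.055
  Surface 4: 54.7 * 0.15 = 8.205
Formula: A = sum(Si * alpha_i)
A = 34.447 + 52.14 + 3.055 + 8.205
A = 97.85

97.85 sabins


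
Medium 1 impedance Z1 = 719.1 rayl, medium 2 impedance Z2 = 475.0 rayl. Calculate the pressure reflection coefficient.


Given values:
  Z1 = 719.1 rayl, Z2 = 475.0 rayl
Formula: R = (Z2 - Z1) / (Z2 + Z1)
Numerator: Z2 - Z1 = 475.0 - 719.1 = -244.1
Denominator: Z2 + Z1 = 475.0 + 719.1 = 1194.1
R = -244.1 / 1194.1 = -0.2044

-0.2044


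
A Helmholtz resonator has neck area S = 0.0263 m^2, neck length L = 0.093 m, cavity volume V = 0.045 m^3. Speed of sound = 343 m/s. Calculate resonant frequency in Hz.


Given values:
  S = 0.0263 m^2, L = 0.093 m, V = 0.045 m^3, c = 343 m/s
Formula: f = (c / (2*pi)) * sqrt(S / (V * L))
Compute V * L = 0.045 * 0.093 = 0.004185
Compute S / (V * L) = 0.0263 / 0.004185 = 6.2843
Compute sqrt(6.2843) = 2.506851
Compute c / (2*pi) = 343 / 6.283185 = 54.590148
f = 54.590148 * 2.506851 = 136.85

136.85 Hz


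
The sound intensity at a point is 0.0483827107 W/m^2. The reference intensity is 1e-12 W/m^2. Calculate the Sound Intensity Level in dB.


Given values:
  I = 0.0483827107 W/m^2
  I_ref = 1e-12 W/m^2
Formula: SIL = 10 * log10(I / I_ref)
Compute ratio: I / I_ref = 48382710700
Compute log10: log10(48382710700) = 10.68469
Multiply: SIL = 10 * 10.68469 = 106.85

106.85 dB


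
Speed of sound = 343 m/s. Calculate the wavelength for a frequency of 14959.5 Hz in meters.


Given values:
  c = 343 m/s, f = 14959.5 Hz
Formula: lambda = c / f
lambda = 343 / 14959.5
lambda = 0.0229

0.0229 m


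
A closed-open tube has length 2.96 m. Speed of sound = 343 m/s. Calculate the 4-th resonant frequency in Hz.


Given values:
  Tube type: closed-open, L = 2.96 m, c = 343 m/s, n = 4
Formula: f_n = (2n - 1) * c / (4 * L)
Compute 2n - 1 = 2*4 - 1 = 7
Compute 4 * L = 4 * 2.96 = 11.84
f = 7 * 343 / 11.84
f = 202.79

202.79 Hz


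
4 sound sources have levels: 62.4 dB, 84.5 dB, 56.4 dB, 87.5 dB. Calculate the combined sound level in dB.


Formula: L_total = 10 * log10( sum(10^(Li/10)) )
  Source 1: 10^(62.4/10) = 1737800.8287
  Source 2: 10^(84.5/10) = 281838293.1264
  Source 3: 10^(56.4/10) = 436515.8322
  Source 4: 10^(87.5/10) = 562341325.1903
Sum of linear values = 846353934.9776
L_total = 10 * log10(846353934.9776) = 89.28

89.28 dB


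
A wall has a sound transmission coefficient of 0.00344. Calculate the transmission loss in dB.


Given values:
  tau = 0.00344
Formula: TL = 10 * log10(1 / tau)
Compute 1 / tau = 1 / 0.00344 = 290.6977
Compute log10(290.6977) = 2.463442
TL = 10 * 2.463442 = 24.63

24.63 dB


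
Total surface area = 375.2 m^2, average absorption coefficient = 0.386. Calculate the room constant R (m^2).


Given values:
  S = 375.2 m^2, alpha = 0.386
Formula: R = S * alpha / (1 - alpha)
Numerator: 375.2 * 0.386 = 144.8272
Denominator: 1 - 0.386 = 0.614
R = 144.8272 / 0.614 = 235.87

235.87 m^2


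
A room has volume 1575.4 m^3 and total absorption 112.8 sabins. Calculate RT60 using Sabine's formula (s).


Given values:
  V = 1575.4 m^3
  A = 112.8 sabins
Formula: RT60 = 0.161 * V / A
Numerator: 0.161 * 1575.4 = 253.6394
RT60 = 253.6394 / 112.8 = 2.249

2.249 s


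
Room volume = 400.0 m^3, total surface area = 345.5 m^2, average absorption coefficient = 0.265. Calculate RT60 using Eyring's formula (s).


Given values:
  V = 400.0 m^3, S = 345.5 m^2, alpha = 0.265
Formula: RT60 = 0.161 * V / (-S * ln(1 - alpha))
Compute ln(1 - 0.265) = ln(0.735) = -0.307885
Denominator: -345.5 * -0.307885 = 106.3743
Numerator: 0.161 * 400.0 = 64.4
RT60 = 64.4 / 106.3743 = 0.605

0.605 s


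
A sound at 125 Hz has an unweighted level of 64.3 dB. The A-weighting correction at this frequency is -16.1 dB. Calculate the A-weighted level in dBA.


Given values:
  SPL = 64.3 dB
  A-weighting at 125 Hz = -16.1 dB
Formula: L_A = SPL + A_weight
L_A = 64.3 + (-16.1)
L_A = 48.2

48.2 dBA


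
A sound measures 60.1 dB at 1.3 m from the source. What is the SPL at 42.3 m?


Given values:
  SPL1 = 60.1 dB, r1 = 1.3 m, r2 = 42.3 m
Formula: SPL2 = SPL1 - 20 * log10(r2 / r1)
Compute ratio: r2 / r1 = 42.3 / 1.3 = 32.5385
Compute log10: log10(32.5385) = 1.512398
Compute drop: 20 * 1.512398 = 30.248
SPL2 = 60.1 - 30.248 = 29.85

29.85 dB


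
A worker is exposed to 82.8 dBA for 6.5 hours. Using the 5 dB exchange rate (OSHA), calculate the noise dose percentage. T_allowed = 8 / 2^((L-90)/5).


Given values:
  L = 82.8 dBA, T = 6.5 hours
Formula: T_allowed = 8 / 2^((L - 90) / 5)
Compute exponent: (82.8 - 90) / 5 = -1.44
Compute 2^(-1.44) = 0.368567
T_allowed = 8 / 0.368567 = 21.705687 hours
Dose = (T / T_allowed) * 100
Dose = (6.5 / 21.705687) * 100 = 29.95

29.95 %


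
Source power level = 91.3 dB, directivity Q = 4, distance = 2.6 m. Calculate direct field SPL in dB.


Given values:
  Lw = 91.3 dB, Q = 4, r = 2.6 m
Formula: SPL = Lw + 10 * log10(Q / (4 * pi * r^2))
Compute 4 * pi * r^2 = 4 * pi * 2.6^2 = 84.9487
Compute Q / denom = 4 / 84.9487 = 0.04708724
Compute 10 * log10(0.04708724) = -13.271
SPL = 91.3 + (-13.271) = 78.03

78.03 dB


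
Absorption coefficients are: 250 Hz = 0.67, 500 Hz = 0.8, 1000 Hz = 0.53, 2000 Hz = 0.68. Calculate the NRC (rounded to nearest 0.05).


Given values:
  a_250 = 0.67, a_500 = 0.8
  a_1000 = 0.53, a_2000 = 0.68
Formula: NRC = (a250 + a500 + a1000 + a2000) / 4
Sum = 0.67 + 0.8 + 0.53 + 0.68 = 2.68
NRC = 2.68 / 4 = 0.67
Rounded to nearest 0.05: 0.65

0.65


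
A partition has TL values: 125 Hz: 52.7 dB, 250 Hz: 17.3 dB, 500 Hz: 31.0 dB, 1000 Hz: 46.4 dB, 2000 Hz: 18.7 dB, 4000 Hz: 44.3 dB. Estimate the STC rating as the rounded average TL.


Given TL values at each frequency:
  125 Hz: 52.7 dB
  250 Hz: 17.3 dB
  500 Hz: 31.0 dB
  1000 Hz: 46.4 dB
  2000 Hz: 18.7 dB
  4000 Hz: 44.3 dB
Formula: STC ~ round(average of TL values)
Sum = 52.7 + 17.3 + 31.0 + 46.4 + 18.7 + 44.3 = 210.4
Average = 210.4 / 6 = 35.07
Rounded: 35

35


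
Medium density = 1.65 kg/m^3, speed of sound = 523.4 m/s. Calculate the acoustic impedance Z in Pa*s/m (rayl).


Given values:
  rho = 1.65 kg/m^3
  c = 523.4 m/s
Formula: Z = rho * c
Z = 1.65 * 523.4
Z = 863.61

863.61 rayl


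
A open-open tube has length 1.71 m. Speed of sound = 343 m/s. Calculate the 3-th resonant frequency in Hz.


Given values:
  Tube type: open-open, L = 1.71 m, c = 343 m/s, n = 3
Formula: f_n = n * c / (2 * L)
Compute 2 * L = 2 * 1.71 = 3.42
f = 3 * 343 / 3.42
f = 300.88

300.88 Hz


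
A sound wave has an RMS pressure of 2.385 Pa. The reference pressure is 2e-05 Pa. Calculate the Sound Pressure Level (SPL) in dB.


Given values:
  p = 2.385 Pa
  p_ref = 2e-05 Pa
Formula: SPL = 20 * log10(p / p_ref)
Compute ratio: p / p_ref = 2.385 / 2e-05 = 119250
Compute log10: log10(119250) = 5.076458
Multiply: SPL = 20 * 5.076458 = 101.53

101.53 dB


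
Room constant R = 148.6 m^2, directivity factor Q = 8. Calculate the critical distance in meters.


Given values:
  R = 148.6 m^2, Q = 8
Formula: d_c = 0.141 * sqrt(Q * R)
Compute Q * R = 8 * 148.6 = 1188.8
Compute sqrt(1188.8) = 34.479
d_c = 0.141 * 34.479 = 4.862

4.862 m


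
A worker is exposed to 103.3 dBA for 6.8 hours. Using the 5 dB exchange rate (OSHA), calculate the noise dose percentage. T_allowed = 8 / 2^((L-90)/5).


Given values:
  L = 103.3 dBA, T = 6.8 hours
Formula: T_allowed = 8 / 2^((L - 90) / 5)
Compute exponent: (103.3 - 90) / 5 = 2.66
Compute 2^(2.66) = 6.32033
T_allowed = 8 / 6.32033 = 1.265757 hours
Dose = (T / T_allowed) * 100
Dose = (6.8 / 1.265757) * 100 = 537.23

537.23 %


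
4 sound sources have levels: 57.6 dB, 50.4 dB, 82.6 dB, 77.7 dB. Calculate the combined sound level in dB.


Formula: L_total = 10 * log10( sum(10^(Li/10)) )
  Source 1: 10^(57.6/10) = 575439.9373
  Source 2: 10^(50.4/10) = 109647.8196
  Source 3: 10^(82.6/10) = 181970085.861
  Source 4: 10^(77.7/10) = 58884365.5356
Sum of linear values = 241539539.1535
L_total = 10 * log10(241539539.1535) = 83.83

83.83 dB


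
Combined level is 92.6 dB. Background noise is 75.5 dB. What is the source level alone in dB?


Given values:
  L_total = 92.6 dB, L_bg = 75.5 dB
Formula: L_source = 10 * log10(10^(L_total/10) - 10^(L_bg/10))
Convert to linear:
  10^(92.6/10) = 1819700858.61
  10^(75.5/10) = 35481338.9234
Difference: 1819700858.61 - 35481338.9234 = 1784219519.6866
L_source = 10 * log10(1784219519.6866) = 92.51

92.51 dB


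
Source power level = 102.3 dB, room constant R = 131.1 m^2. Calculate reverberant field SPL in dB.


Given values:
  Lw = 102.3 dB, R = 131.1 m^2
Formula: SPL = Lw + 10 * log10(4 / R)
Compute 4 / R = 4 / 131.1 = 0.030511
Compute 10 * log10(0.030511) = -15.1554
SPL = 102.3 + (-15.1554) = 87.14

87.14 dB


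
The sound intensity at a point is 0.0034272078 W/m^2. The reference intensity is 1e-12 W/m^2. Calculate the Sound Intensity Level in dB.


Given values:
  I = 0.0034272078 W/m^2
  I_ref = 1e-12 W/m^2
Formula: SIL = 10 * log10(I / I_ref)
Compute ratio: I / I_ref = 3427207800
Compute log10: log10(3427207800) = 9.53494
Multiply: SIL = 10 * 9.53494 = 95.35

95.35 dB


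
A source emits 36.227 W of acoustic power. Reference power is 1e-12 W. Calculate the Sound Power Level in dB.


Given values:
  W = 36.227 W
  W_ref = 1e-12 W
Formula: SWL = 10 * log10(W / W_ref)
Compute ratio: W / W_ref = 36227000000000
Compute log10: log10(36227000000000) = 13.559032
Multiply: SWL = 10 * 13.559032 = 135.59

135.59 dB


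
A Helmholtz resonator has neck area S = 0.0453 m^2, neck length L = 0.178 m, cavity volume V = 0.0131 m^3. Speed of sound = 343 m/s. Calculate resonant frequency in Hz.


Given values:
  S = 0.0453 m^2, L = 0.178 m, V = 0.0131 m^3, c = 343 m/s
Formula: f = (c / (2*pi)) * sqrt(S / (V * L))
Compute V * L = 0.0131 * 0.178 = 0.0023318
Compute S / (V * L) = 0.0453 / 0.0023318 = 19.4271
Compute sqrt(19.4271) = 4.407618
Compute c / (2*pi) = 343 / 6.283185 = 54.590148
f = 54.590148 * 4.407618 = 240.61

240.61 Hz


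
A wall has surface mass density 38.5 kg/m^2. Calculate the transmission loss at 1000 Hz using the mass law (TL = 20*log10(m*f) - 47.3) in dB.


Given values:
  m = 38.5 kg/m^2, f = 1000 Hz
Formula: TL = 20 * log10(m * f) - 47.3
Compute m * f = 38.5 * 1000 = 38500.0
Compute log10(38500.0) = 4.585461
Compute 20 * 4.585461 = 91.7092
TL = 91.7092 - 47.3 = 44.41

44.41 dB


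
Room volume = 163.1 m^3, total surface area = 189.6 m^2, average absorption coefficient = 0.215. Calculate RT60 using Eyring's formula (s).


Given values:
  V = 163.1 m^3, S = 189.6 m^2, alpha = 0.215
Formula: RT60 = 0.161 * V / (-S * ln(1 - alpha))
Compute ln(1 - 0.215) = ln(0.785) = -0.242072
Denominator: -189.6 * -0.242072 = 45.8969
Numerator: 0.161 * 163.1 = 26.2591
RT60 = 26.2591 / 45.8969 = 0.572

0.572 s


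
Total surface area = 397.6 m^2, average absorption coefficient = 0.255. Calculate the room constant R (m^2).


Given values:
  S = 397.6 m^2, alpha = 0.255
Formula: R = S * alpha / (1 - alpha)
Numerator: 397.6 * 0.255 = 101.388
Denominator: 1 - 0.255 = 0.745
R = 101.388 / 0.745 = 136.09

136.09 m^2


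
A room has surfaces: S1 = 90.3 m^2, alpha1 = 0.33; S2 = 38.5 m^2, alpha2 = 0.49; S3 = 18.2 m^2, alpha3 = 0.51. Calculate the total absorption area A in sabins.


Given surfaces:
  Surface 1: 90.3 * 0.33 = 29.799
  Surface 2: 38.5 * 0.49 = 18.865
  Surface 3: 18.2 * 0.51 = 9.282
Formula: A = sum(Si * alpha_i)
A = 29.799 + 18.865 + 9.282
A = 57.95

57.95 sabins


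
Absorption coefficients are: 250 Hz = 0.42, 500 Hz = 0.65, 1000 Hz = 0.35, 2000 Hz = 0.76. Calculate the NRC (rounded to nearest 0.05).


Given values:
  a_250 = 0.42, a_500 = 0.65
  a_1000 = 0.35, a_2000 = 0.76
Formula: NRC = (a250 + a500 + a1000 + a2000) / 4
Sum = 0.42 + 0.65 + 0.35 + 0.76 = 2.18
NRC = 2.18 / 4 = 0.545
Rounded to nearest 0.05: 0.55

0.55


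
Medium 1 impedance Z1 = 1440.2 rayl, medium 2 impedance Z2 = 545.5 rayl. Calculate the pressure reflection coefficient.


Given values:
  Z1 = 1440.2 rayl, Z2 = 545.5 rayl
Formula: R = (Z2 - Z1) / (Z2 + Z1)
Numerator: Z2 - Z1 = 545.5 - 1440.2 = -894.7
Denominator: Z2 + Z1 = 545.5 + 1440.2 = 1985.7
R = -894.7 / 1985.7 = -0.4506

-0.4506


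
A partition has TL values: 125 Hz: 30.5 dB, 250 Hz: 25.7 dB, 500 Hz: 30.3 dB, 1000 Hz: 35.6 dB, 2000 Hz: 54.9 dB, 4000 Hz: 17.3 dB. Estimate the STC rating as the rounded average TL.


Given TL values at each frequency:
  125 Hz: 30.5 dB
  250 Hz: 25.7 dB
  500 Hz: 30.3 dB
  1000 Hz: 35.6 dB
  2000 Hz: 54.9 dB
  4000 Hz: 17.3 dB
Formula: STC ~ round(average of TL values)
Sum = 30.5 + 25.7 + 30.3 + 35.6 + 54.9 + 17.3 = 194.3
Average = 194.3 / 6 = 32.38
Rounded: 32

32


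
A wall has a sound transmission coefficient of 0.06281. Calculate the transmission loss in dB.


Given values:
  tau = 0.06281
Formula: TL = 10 * log10(1 / tau)
Compute 1 / tau = 1 / 0.06281 = 15.921
Compute log10(15.921) = 1.20197
TL = 10 * 1.20197 = 12.02

12.02 dB


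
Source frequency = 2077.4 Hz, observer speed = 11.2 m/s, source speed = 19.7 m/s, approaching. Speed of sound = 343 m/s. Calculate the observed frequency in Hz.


Given values:
  f_s = 2077.4 Hz, v_o = 11.2 m/s, v_s = 19.7 m/s
  Direction: approaching
Formula: f_o = f_s * (c + v_o) / (c - v_s)
Numerator: c + v_o = 343 + 11.2 = 354.2
Denominator: c - v_s = 343 - 19.7 = 323.3
f_o = 2077.4 * 354.2 / 323.3 = 2275.95

2275.95 Hz


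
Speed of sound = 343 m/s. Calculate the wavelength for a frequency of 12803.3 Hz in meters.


Given values:
  c = 343 m/s, f = 12803.3 Hz
Formula: lambda = c / f
lambda = 343 / 12803.3
lambda = 0.0268

0.0268 m


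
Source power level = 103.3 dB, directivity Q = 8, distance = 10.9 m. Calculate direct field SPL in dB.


Given values:
  Lw = 103.3 dB, Q = 8, r = 10.9 m
Formula: SPL = Lw + 10 * log10(Q / (4 * pi * r^2))
Compute 4 * pi * r^2 = 4 * pi * 10.9^2 = 1493.0105
Compute Q / denom = 8 / 1493.0105 = 0.0053583
Compute 10 * log10(0.0053583) = -22.7097
SPL = 103.3 + (-22.7097) = 80.59

80.59 dB


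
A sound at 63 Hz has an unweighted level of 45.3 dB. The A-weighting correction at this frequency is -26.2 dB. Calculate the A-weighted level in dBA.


Given values:
  SPL = 45.3 dB
  A-weighting at 63 Hz = -26.2 dB
Formula: L_A = SPL + A_weight
L_A = 45.3 + (-26.2)
L_A = 19.1

19.1 dBA


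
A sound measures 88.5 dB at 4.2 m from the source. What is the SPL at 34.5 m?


Given values:
  SPL1 = 88.5 dB, r1 = 4.2 m, r2 = 34.5 m
Formula: SPL2 = SPL1 - 20 * log10(r2 / r1)
Compute ratio: r2 / r1 = 34.5 / 4.2 = 8.2143
Compute log10: log10(8.2143) = 0.914571
Compute drop: 20 * 0.914571 = 18.2914
SPL2 = 88.5 - 18.2914 = 70.21

70.21 dB


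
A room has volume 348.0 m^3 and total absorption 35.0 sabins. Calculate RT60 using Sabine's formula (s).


Given values:
  V = 348.0 m^3
  A = 35.0 sabins
Formula: RT60 = 0.161 * V / A
Numerator: 0.161 * 348.0 = 56.028
RT60 = 56.028 / 35.0 = 1.601

1.601 s


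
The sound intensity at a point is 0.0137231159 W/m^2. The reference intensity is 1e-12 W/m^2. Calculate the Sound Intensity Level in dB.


Given values:
  I = 0.0137231159 W/m^2
  I_ref = 1e-12 W/m^2
Formula: SIL = 10 * log10(I / I_ref)
Compute ratio: I / I_ref = 13723115900
Compute log10: log10(13723115900) = 10.137453
Multiply: SIL = 10 * 10.137453 = 101.37

101.37 dB


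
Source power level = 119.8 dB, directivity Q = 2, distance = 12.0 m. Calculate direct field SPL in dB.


Given values:
  Lw = 119.8 dB, Q = 2, r = 12.0 m
Formula: SPL = Lw + 10 * log10(Q / (4 * pi * r^2))
Compute 4 * pi * r^2 = 4 * pi * 12.0^2 = 1809.5574
Compute Q / denom = 2 / 1809.5574 = 0.00110524
Compute 10 * log10(0.00110524) = -29.5654
SPL = 119.8 + (-29.5654) = 90.23

90.23 dB


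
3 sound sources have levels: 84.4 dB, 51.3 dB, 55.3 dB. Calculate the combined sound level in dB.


Formula: L_total = 10 * log10( sum(10^(Li/10)) )
  Source 1: 10^(84.4/10) = 275422870.3338
  Source 2: 10^(51.3/10) = 134896.2883
  Source 3: 10^(55.3/10) = 338844.1561
Sum of linear values = 275896610.7782
L_total = 10 * log10(275896610.7782) = 84.41

84.41 dB


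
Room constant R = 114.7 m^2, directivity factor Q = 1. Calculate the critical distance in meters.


Given values:
  R = 114.7 m^2, Q = 1
Formula: d_c = 0.141 * sqrt(Q * R)
Compute Q * R = 1 * 114.7 = 114.7
Compute sqrt(114.7) = 10.7098
d_c = 0.141 * 10.7098 = 1.51

1.51 m


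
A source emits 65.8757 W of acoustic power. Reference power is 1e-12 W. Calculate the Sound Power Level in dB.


Given values:
  W = 65.8757 W
  W_ref = 1e-12 W
Formula: SWL = 10 * log10(W / W_ref)
Compute ratio: W / W_ref = 65875700000000
Compute log10: log10(65875700000000) = 13.818725
Multiply: SWL = 10 * 13.818725 = 138.19

138.19 dB


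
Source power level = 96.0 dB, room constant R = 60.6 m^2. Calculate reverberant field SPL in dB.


Given values:
  Lw = 96.0 dB, R = 60.6 m^2
Formula: SPL = Lw + 10 * log10(4 / R)
Compute 4 / R = 4 / 60.6 = 0.066007
Compute 10 * log10(0.066007) = -11.8041
SPL = 96.0 + (-11.8041) = 84.2

84.2 dB


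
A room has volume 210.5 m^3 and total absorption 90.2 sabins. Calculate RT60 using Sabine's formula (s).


Given values:
  V = 210.5 m^3
  A = 90.2 sabins
Formula: RT60 = 0.161 * V / A
Numerator: 0.161 * 210.5 = 33.8905
RT60 = 33.8905 / 90.2 = 0.376

0.376 s


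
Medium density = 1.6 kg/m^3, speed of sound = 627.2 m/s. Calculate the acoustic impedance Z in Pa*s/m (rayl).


Given values:
  rho = 1.6 kg/m^3
  c = 627.2 m/s
Formula: Z = rho * c
Z = 1.6 * 627.2
Z = 1003.52

1003.52 rayl


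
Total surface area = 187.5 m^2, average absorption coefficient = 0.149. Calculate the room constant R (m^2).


Given values:
  S = 187.5 m^2, alpha = 0.149
Formula: R = S * alpha / (1 - alpha)
Numerator: 187.5 * 0.149 = 27.9375
Denominator: 1 - 0.149 = 0.851
R = 27.9375 / 0.851 = 32.83

32.83 m^2


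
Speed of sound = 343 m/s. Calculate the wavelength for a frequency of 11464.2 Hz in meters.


Given values:
  c = 343 m/s, f = 11464.2 Hz
Formula: lambda = c / f
lambda = 343 / 11464.2
lambda = 0.0299

0.0299 m


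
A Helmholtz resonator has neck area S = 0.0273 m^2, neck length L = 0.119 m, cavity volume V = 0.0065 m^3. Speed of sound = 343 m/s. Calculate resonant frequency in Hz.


Given values:
  S = 0.0273 m^2, L = 0.119 m, V = 0.0065 m^3, c = 343 m/s
Formula: f = (c / (2*pi)) * sqrt(S / (V * L))
Compute V * L = 0.0065 * 0.119 = 0.0007735
Compute S / (V * L) = 0.0273 / 0.0007735 = 35.2941
Compute sqrt(35.2941) = 5.940884
Compute c / (2*pi) = 343 / 6.283185 = 54.590148
f = 54.590148 * 5.940884 = 324.31

324.31 Hz


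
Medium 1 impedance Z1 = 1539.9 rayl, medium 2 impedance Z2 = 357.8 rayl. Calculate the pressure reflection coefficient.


Given values:
  Z1 = 1539.9 rayl, Z2 = 357.8 rayl
Formula: R = (Z2 - Z1) / (Z2 + Z1)
Numerator: Z2 - Z1 = 357.8 - 1539.9 = -1182.1
Denominator: Z2 + Z1 = 357.8 + 1539.9 = 1897.7
R = -1182.1 / 1897.7 = -0.6229

-0.6229


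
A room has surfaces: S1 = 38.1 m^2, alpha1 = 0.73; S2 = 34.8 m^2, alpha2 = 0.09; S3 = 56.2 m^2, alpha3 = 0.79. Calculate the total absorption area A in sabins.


Given surfaces:
  Surface 1: 38.1 * 0.73 = 27.813
  Surface 2: 34.8 * 0.09 = 3.132
  Surface 3: 56.2 * 0.79 = 44.398
Formula: A = sum(Si * alpha_i)
A = 27.813 + 3.132 + 44.398
A = 75.34

75.34 sabins


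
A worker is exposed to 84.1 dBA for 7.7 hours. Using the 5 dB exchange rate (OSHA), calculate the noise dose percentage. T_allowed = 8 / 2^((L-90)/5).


Given values:
  L = 84.1 dBA, T = 7.7 hours
Formula: T_allowed = 8 / 2^((L - 90) / 5)
Compute exponent: (84.1 - 90) / 5 = -1.18
Compute 2^(-1.18) = 0.441351
T_allowed = 8 / 0.441351 = 18.126163 hours
Dose = (T / T_allowed) * 100
Dose = (7.7 / 18.126163) * 100 = 42.48

42.48 %


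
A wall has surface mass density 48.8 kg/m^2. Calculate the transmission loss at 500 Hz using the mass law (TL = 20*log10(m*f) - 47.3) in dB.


Given values:
  m = 48.8 kg/m^2, f = 500 Hz
Formula: TL = 20 * log10(m * f) - 47.3
Compute m * f = 48.8 * 500 = 24400.0
Compute log10(24400.0) = 4.38739
Compute 20 * 4.38739 = 87.7478
TL = 87.7478 - 47.3 = 40.45

40.45 dB


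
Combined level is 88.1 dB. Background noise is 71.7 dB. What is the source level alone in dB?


Given values:
  L_total = 88.1 dB, L_bg = 71.7 dB
Formula: L_source = 10 * log10(10^(L_total/10) - 10^(L_bg/10))
Convert to linear:
  10^(88.1/10) = 645654229.0347
  10^(71.7/10) = 14791083.8817
Difference: 645654229.0347 - 14791083.8817 = 630863145.153
L_source = 10 * log10(630863145.153) = 88.0

88.0 dB


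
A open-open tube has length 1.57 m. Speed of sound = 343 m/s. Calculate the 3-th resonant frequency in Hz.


Given values:
  Tube type: open-open, L = 1.57 m, c = 343 m/s, n = 3
Formula: f_n = n * c / (2 * L)
Compute 2 * L = 2 * 1.57 = 3.14
f = 3 * 343 / 3.14
f = 327.71

327.71 Hz


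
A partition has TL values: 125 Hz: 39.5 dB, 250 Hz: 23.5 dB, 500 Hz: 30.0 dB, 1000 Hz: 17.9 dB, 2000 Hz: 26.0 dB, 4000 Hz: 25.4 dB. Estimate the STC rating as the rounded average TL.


Given TL values at each frequency:
  125 Hz: 39.5 dB
  250 Hz: 23.5 dB
  500 Hz: 30.0 dB
  1000 Hz: 17.9 dB
  2000 Hz: 26.0 dB
  4000 Hz: 25.4 dB
Formula: STC ~ round(average of TL values)
Sum = 39.5 + 23.5 + 30.0 + 17.9 + 26.0 + 25.4 = 162.3
Average = 162.3 / 6 = 27.05
Rounded: 27

27


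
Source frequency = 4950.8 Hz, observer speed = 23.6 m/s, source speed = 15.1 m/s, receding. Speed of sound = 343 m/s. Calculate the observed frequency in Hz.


Given values:
  f_s = 4950.8 Hz, v_o = 23.6 m/s, v_s = 15.1 m/s
  Direction: receding
Formula: f_o = f_s * (c - v_o) / (c + v_s)
Numerator: c - v_o = 343 - 23.6 = 319.4
Denominator: c + v_s = 343 + 15.1 = 358.1
f_o = 4950.8 * 319.4 / 358.1 = 4415.77

4415.77 Hz


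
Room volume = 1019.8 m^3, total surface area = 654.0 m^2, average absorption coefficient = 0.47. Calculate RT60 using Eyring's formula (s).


Given values:
  V = 1019.8 m^3, S = 654.0 m^2, alpha = 0.47
Formula: RT60 = 0.161 * V / (-S * ln(1 - alpha))
Compute ln(1 - 0.47) = ln(0.53) = -0.634878
Denominator: -654.0 * -0.634878 = 415.2102
Numerator: 0.161 * 1019.8 = 164.1878
RT60 = 164.1878 / 415.2102 = 0.395

0.395 s


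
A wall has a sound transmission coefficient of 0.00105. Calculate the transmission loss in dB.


Given values:
  tau = 0.00105
Formula: TL = 10 * log10(1 / tau)
Compute 1 / tau = 1 / 0.00105 = 952.381
Compute log10(952.381) = 2.978811
TL = 10 * 2.978811 = 29.79

29.79 dB


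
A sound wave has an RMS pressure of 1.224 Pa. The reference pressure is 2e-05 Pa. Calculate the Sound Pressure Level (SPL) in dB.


Given values:
  p = 1.224 Pa
  p_ref = 2e-05 Pa
Formula: SPL = 20 * log10(p / p_ref)
Compute ratio: p / p_ref = 1.224 / 2e-05 = 61200
Compute log10: log10(61200) = 4.786751
Multiply: SPL = 20 * 4.786751 = 95.74

95.74 dB


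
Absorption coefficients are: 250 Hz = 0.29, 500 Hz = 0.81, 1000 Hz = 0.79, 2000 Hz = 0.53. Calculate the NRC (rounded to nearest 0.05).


Given values:
  a_250 = 0.29, a_500 = 0.81
  a_1000 = 0.79, a_2000 = 0.53
Formula: NRC = (a250 + a500 + a1000 + a2000) / 4
Sum = 0.29 + 0.81 + 0.79 + 0.53 = 2.42
NRC = 2.42 / 4 = 0.605
Rounded to nearest 0.05: 0.6

0.6


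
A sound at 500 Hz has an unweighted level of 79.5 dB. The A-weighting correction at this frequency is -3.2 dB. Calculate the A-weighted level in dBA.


Given values:
  SPL = 79.5 dB
  A-weighting at 500 Hz = -3.2 dB
Formula: L_A = SPL + A_weight
L_A = 79.5 + (-3.2)
L_A = 76.3

76.3 dBA


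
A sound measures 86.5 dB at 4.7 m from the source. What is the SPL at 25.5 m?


Given values:
  SPL1 = 86.5 dB, r1 = 4.7 m, r2 = 25.5 m
Formula: SPL2 = SPL1 - 20 * log10(r2 / r1)
Compute ratio: r2 / r1 = 25.5 / 4.7 = 5.4255
Compute log10: log10(5.4255) = 0.73444
Compute drop: 20 * 0.73444 = 14.6888
SPL2 = 86.5 - 14.6888 = 71.81

71.81 dB


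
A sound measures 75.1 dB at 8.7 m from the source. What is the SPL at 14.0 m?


Given values:
  SPL1 = 75.1 dB, r1 = 8.7 m, r2 = 14.0 m
Formula: SPL2 = SPL1 - 20 * log10(r2 / r1)
Compute ratio: r2 / r1 = 14.0 / 8.7 = 1.6092
Compute log10: log10(1.6092) = 0.20661
Compute drop: 20 * 0.20661 = 4.1322
SPL2 = 75.1 - 4.1322 = 70.97

70.97 dB
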